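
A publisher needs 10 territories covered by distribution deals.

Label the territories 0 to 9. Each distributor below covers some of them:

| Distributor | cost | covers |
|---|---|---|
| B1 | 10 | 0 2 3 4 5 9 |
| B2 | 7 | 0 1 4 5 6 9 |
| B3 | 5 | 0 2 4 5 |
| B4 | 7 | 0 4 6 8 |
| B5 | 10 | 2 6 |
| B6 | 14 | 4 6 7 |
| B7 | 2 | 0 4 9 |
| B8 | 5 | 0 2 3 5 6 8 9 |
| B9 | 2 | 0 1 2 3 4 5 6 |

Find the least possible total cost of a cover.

21

B6, B8, B9 together cover every territory (B6 ∪ B8 ∪ B9 = {0, 1, 2, 3, 4, 5, 6, 7, 8, 9}); total cost 14 + 5 + 2 = 21.
The greedy pick B9, B7, B8, B6 costs 23; no covering selection beats 21.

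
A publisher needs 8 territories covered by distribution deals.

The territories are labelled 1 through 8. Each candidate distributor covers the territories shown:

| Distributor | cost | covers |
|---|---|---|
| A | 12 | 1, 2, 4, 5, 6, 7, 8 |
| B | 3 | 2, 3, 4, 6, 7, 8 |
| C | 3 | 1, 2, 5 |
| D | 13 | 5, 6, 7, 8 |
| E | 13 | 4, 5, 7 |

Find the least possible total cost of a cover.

6

B, C together cover every territory (B ∪ C = {1, 2, 3, 4, 5, 6, 7, 8}); total cost 3 + 3 = 6.
No covering selection has total cost below 6.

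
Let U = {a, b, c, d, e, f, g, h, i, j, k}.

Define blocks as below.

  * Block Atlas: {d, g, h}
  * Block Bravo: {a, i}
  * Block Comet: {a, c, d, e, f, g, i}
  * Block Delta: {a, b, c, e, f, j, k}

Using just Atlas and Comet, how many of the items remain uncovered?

3

Union of Atlas, Comet = {a, c, d, e, f, g, h, i}.
Not covered: b, j, k — 3 items.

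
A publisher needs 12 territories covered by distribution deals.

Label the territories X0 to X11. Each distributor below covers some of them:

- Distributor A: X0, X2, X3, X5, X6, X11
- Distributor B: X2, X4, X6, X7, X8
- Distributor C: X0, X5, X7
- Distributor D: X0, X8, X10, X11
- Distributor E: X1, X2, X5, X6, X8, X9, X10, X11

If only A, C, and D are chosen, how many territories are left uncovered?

Union of A, C, D = {X0, X2, X3, X5, X6, X7, X8, X10, X11}.
Not covered: X1, X4, X9 — 3 territories.

3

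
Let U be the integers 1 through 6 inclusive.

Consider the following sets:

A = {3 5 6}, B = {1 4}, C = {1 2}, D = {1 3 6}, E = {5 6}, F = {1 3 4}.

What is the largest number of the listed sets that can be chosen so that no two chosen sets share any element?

2

C, E are pairwise disjoint (C={1,2}; E={5,6}).
Every remaining set overlaps one of these, and no 3 of the listed sets are pairwise disjoint, so 2 is the maximum.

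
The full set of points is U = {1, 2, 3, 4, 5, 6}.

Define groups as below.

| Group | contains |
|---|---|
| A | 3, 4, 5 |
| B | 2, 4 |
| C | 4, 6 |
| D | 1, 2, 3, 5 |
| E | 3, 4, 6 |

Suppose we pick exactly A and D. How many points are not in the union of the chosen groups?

1

Union of A, D = {1, 2, 3, 4, 5}.
Not covered: 6 — 1 point.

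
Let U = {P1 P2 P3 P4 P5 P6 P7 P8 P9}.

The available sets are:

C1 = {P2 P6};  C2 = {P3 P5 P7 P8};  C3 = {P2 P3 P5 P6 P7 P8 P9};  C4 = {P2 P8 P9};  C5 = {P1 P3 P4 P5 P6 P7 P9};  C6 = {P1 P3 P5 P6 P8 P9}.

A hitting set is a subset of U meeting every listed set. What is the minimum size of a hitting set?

The 2 items {P6, P8} hit every set.
The sets C1, C2 are pairwise disjoint, so any hitting set needs a separate item for each — at least 2. Hence 2 is optimal.

2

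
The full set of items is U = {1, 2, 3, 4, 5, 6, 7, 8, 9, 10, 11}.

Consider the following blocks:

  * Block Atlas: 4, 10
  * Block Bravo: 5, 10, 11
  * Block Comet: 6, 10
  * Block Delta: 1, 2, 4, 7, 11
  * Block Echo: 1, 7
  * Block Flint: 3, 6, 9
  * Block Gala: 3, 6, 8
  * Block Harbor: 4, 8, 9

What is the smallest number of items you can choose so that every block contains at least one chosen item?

H = {1, 4, 5, 6} meets every block (each contains at least one member of H), and |H| = 4.
No choice of 3 items meets every block, so 4 is the minimum.

4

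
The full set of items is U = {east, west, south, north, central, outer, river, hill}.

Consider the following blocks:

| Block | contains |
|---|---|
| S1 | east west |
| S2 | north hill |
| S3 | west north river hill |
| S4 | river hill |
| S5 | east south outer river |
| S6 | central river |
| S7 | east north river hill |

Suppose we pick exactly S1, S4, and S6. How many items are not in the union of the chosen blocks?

Union of S1, S4, S6 = {east, west, central, river, hill}.
Not covered: south, north, outer — 3 items.

3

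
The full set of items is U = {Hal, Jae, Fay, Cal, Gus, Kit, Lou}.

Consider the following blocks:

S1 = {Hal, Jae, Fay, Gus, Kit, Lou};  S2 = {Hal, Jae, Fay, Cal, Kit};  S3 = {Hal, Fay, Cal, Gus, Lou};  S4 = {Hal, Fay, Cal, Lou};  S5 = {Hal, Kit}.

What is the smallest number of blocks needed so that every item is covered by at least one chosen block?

S1 and S2 together: S1 ∪ S2 = {Hal, Jae, Fay, Cal, Gus, Kit, Lou} — every item is covered.
No single block has all 7 items (the largest, S1, has 6), so 2 is optimal.

2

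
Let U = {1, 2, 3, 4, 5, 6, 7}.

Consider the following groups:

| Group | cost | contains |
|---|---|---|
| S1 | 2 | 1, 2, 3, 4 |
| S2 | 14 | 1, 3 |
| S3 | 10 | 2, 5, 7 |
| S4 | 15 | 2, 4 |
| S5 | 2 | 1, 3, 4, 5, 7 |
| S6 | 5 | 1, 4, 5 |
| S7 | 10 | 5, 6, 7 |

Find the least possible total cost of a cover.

S1, S7 together cover every element (S1 ∪ S7 = {1, 2, 3, 4, 5, 6, 7}); total cost 2 + 10 = 12.
The greedy pick S5, S1, S7 costs 14; no covering selection beats 12.

12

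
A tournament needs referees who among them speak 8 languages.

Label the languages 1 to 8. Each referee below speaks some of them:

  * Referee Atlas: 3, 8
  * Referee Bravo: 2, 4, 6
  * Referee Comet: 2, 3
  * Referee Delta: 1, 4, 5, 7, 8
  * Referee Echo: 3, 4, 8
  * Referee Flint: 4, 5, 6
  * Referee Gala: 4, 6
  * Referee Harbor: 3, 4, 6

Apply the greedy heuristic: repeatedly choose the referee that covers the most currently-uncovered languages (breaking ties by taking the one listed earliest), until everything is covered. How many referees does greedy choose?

3

Greedy: pick Delta (covers 5 new) → pick Bravo (covers 2 new) → pick Atlas (covers 1 new). Total picks: 3.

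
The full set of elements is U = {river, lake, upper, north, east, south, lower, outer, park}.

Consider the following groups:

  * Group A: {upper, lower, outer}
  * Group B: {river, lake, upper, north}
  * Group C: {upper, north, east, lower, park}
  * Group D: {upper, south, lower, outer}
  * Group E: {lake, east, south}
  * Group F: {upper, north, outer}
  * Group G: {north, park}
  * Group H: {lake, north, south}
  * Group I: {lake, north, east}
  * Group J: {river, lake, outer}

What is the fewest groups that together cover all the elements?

C, E, and J cover everything between them: the union {river, lake, upper, north, east, south, lower, outer, park} is all of U.
No 2 of the 10 groups cover everything (all 45 combinations miss at least one element), so 3 is optimal.

3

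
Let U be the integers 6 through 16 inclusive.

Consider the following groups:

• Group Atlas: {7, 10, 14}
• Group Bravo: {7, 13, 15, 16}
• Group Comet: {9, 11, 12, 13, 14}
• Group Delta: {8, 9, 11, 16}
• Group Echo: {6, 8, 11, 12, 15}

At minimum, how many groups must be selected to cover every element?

4

Atlas, Comet, Delta, and Echo cover everything between them: the union {6, 7, 8, 9, 10, 11, 12, 13, 14, 15, 16} is all of U.
No 3 of the 5 groups cover everything (all 10 combinations miss at least one element), so 4 is optimal.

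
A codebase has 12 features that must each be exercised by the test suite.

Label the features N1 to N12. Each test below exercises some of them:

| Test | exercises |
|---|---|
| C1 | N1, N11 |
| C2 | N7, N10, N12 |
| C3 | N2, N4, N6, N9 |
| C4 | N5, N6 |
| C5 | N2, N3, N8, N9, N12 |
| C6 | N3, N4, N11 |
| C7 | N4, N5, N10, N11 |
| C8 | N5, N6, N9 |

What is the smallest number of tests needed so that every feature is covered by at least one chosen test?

Take {C1, C2, C3, C5, C8}. Their union is {N1, N2, N3, N4, N5, N6, N7, N8, N9, N10, N11, N12}, which is all 12 features.
No 4 of the 8 tests cover everything (all 70 combinations miss at least one feature), so 5 is optimal.

5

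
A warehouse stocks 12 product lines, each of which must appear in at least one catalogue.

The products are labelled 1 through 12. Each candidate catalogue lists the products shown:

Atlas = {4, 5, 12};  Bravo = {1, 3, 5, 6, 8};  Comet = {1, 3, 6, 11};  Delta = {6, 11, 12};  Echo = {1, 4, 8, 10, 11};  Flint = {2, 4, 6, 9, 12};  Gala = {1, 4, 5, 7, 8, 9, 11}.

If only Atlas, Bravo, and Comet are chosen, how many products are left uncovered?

Union of Atlas, Bravo, Comet = {1, 3, 4, 5, 6, 8, 11, 12}.
Not covered: 2, 7, 9, 10 — 4 products.

4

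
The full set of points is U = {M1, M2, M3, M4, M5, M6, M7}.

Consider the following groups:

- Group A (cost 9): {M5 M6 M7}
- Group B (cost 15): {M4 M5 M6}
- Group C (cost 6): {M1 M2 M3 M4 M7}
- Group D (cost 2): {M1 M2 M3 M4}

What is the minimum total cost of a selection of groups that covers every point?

11

A, D together cover every point (A ∪ D = {M1, M2, M3, M4, M5, M6, M7}); total cost 9 + 2 = 11.
No covering selection has total cost below 11.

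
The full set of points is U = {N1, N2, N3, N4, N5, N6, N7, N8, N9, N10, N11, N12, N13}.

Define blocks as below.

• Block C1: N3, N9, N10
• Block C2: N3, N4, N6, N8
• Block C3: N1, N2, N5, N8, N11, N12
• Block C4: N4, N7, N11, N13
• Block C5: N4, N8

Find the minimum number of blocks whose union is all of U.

4

Take {C1, C2, C3, C4}. Their union is {N1, N2, N3, N4, N5, N6, N7, N8, N9, N10, N11, N12, N13}, which is all 13 points.
Only C3 contains N1, so C3 is forced; the remaining 7 points need at least 3 more blocks (each remaining block adds at most 3) — so at least 4 blocks are needed, and 4 is optimal.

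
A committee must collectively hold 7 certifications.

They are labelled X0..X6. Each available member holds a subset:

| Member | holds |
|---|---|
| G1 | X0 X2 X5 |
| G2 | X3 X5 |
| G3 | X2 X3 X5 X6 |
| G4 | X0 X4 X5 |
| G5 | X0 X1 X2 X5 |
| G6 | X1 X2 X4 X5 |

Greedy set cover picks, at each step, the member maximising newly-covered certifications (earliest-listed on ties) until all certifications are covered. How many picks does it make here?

3

Greedy: pick G3 (covers 4 new) → pick G4 (covers 2 new) → pick G5 (covers 1 new). Total picks: 3.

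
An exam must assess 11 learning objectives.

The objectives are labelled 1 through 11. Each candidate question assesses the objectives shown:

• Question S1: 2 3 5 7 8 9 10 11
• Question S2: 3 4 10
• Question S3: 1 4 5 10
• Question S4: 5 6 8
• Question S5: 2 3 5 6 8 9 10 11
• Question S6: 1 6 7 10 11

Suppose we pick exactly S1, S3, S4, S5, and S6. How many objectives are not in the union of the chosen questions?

0

Union of S1, S3, S4, S5, S6 = {1, 2, 3, 4, 5, 6, 7, 8, 9, 10, 11} — that's every objective, so 0 are uncovered.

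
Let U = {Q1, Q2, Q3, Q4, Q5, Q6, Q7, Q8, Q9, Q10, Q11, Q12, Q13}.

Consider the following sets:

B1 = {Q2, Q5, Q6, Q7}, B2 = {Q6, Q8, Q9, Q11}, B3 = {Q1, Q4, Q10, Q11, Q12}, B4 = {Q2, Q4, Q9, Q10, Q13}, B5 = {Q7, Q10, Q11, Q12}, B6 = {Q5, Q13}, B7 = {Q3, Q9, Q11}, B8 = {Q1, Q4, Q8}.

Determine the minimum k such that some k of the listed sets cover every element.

5

B1, B5, B6, B7, and B8 cover everything between them: the union {Q1, Q2, Q3, Q4, Q5, Q6, Q7, Q8, Q9, Q10, Q11, Q12, Q13} is all of U.
No 4 of the 8 sets cover everything (all 70 combinations miss at least one element), so 5 is optimal.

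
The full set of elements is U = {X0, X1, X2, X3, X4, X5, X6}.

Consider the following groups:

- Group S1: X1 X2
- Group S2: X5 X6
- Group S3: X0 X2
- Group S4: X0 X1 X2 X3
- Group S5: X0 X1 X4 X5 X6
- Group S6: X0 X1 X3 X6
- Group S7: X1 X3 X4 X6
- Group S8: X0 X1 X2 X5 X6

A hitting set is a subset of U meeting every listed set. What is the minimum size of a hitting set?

2

The 2 elements {X2, X6} hit every group.
The groups S1, S2 are pairwise disjoint, so any hitting set needs a separate element for each — at least 2. Hence 2 is optimal.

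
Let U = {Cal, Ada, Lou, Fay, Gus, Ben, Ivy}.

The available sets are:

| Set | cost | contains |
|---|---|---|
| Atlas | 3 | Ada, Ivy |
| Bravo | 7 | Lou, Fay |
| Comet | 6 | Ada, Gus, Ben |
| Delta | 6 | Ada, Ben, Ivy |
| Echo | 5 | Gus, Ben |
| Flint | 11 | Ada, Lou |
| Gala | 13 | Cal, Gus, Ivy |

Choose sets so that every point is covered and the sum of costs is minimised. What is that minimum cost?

Bravo, Delta, Gala together cover every point (Bravo ∪ Delta ∪ Gala = {Cal, Ada, Lou, Fay, Gus, Ben, Ivy}); total cost 7 + 6 + 13 = 26.
The greedy pick Atlas, Echo, Bravo, Gala costs 28; no covering selection beats 26.

26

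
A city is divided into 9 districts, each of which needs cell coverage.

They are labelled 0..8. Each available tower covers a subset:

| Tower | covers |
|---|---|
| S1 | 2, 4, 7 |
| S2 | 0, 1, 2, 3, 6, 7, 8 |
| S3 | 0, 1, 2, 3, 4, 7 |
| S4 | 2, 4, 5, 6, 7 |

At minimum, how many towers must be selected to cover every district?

2

Take {S2, S4}. Their union is {0, 1, 2, 3, 4, 5, 6, 7, 8}, which is all 9 districts.
No single tower has all 9 districts (the largest, S2, has 7), so 2 is optimal.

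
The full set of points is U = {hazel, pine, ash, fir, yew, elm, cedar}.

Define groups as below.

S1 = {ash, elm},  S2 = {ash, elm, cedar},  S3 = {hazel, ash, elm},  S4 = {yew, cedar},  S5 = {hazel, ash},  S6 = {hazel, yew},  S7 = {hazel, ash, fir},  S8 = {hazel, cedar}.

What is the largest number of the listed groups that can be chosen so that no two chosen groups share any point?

S2, S6 are pairwise disjoint (S2={ash,elm,cedar}; S6={hazel,yew}).
Every remaining group overlaps one of these, and no 3 of the listed groups are pairwise disjoint, so 2 is the maximum.

2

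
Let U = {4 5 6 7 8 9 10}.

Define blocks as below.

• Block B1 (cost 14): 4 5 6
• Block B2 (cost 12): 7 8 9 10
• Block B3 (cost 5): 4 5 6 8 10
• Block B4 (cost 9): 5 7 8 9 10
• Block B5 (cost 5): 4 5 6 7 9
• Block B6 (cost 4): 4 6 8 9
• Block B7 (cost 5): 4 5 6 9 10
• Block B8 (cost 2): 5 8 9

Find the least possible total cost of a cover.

B3, B5 together cover every item (B3 ∪ B5 = {4, 5, 6, 7, 8, 9, 10}); total cost 5 + 5 = 10.
The greedy pick B8, B3, B5 costs 12; no covering selection beats 10.

10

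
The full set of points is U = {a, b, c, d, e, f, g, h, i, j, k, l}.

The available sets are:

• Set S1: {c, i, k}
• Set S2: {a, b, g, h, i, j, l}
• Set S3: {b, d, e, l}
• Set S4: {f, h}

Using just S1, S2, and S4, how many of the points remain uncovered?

2

Union of S1, S2, S4 = {a, b, c, f, g, h, i, j, k, l}.
Not covered: d, e — 2 points.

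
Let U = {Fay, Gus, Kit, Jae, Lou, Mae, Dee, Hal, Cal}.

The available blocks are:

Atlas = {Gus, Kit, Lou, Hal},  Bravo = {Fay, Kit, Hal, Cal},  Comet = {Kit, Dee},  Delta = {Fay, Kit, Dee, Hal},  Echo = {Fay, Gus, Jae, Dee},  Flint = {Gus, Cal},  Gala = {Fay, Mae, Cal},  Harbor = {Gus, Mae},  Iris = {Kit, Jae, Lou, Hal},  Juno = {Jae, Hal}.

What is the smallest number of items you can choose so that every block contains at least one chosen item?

4

Take H = {Mae, Dee, Hal, Cal}. Each listed block contains at least one of these, so H is a hitting set of size 4.
No choice of 3 items meets every block, so 4 is the minimum.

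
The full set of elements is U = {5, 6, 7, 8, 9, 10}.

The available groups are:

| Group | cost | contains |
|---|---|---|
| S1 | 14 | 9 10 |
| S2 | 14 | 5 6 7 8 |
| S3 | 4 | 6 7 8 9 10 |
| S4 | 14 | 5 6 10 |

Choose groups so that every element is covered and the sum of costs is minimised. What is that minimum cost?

18

S3, S4 together cover every element (S3 ∪ S4 = {5, 6, 7, 8, 9, 10}); total cost 4 + 14 = 18.
No covering selection has total cost below 18.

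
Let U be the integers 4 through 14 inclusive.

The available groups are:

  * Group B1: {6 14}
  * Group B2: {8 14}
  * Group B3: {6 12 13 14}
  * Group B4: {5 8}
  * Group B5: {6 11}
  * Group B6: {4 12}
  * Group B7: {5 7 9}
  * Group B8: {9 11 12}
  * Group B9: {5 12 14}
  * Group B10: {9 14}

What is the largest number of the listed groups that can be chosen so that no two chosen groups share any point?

4

B2, B5, B6, B7 are pairwise disjoint (B2={8,14}; B5={6,11}; B6={4,12}; B7={5,7,9}).
Every remaining group overlaps one of these, and no 5 of the listed groups are pairwise disjoint, so 4 is the maximum.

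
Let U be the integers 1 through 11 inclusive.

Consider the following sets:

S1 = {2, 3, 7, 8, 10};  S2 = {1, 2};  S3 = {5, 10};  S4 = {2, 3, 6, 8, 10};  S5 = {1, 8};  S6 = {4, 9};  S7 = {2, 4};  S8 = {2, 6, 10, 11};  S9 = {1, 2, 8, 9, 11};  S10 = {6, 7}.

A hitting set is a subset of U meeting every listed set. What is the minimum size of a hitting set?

4

The 4 elements {1, 4, 7, 10} hit every set.
The sets S2, S3, S6, S10 are pairwise disjoint, so any hitting set needs a separate element for each — at least 4. Hence 4 is optimal.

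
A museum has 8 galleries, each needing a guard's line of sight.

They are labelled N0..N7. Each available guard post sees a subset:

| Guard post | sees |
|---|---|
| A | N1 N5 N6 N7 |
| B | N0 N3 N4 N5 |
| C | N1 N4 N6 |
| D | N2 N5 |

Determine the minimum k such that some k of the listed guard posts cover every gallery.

3

Take {A, B, D}. Their union is {N0, N1, N2, N3, N4, N5, N6, N7}, which is all 8 galleries.
Only B contains N0, so B is forced; the remaining 4 galleries need at least 2 more guard posts (each remaining guard post adds at most 3) — so at least 3 guard posts are needed, and 3 is optimal.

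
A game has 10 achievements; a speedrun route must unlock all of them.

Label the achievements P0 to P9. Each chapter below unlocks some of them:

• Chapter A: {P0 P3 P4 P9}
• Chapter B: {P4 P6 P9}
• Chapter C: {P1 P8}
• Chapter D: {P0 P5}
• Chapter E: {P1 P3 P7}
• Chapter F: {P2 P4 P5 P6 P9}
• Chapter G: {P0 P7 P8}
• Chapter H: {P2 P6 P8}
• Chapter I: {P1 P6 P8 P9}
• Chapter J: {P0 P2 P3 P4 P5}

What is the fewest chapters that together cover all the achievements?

3

E and F and G together: E ∪ F ∪ G = {P0, P1, P2, P3, P4, P5, P6, P7, P8, P9} — every achievement is covered.
No 2 of the 10 chapters cover everything (all 45 combinations miss at least one achievement), so 3 is optimal.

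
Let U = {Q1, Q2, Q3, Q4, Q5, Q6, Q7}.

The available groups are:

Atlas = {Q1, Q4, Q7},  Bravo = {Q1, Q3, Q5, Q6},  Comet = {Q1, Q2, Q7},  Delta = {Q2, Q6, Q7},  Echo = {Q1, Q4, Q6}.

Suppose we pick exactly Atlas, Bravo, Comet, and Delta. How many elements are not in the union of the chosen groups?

0

Union of Atlas, Bravo, Comet, Delta = {Q1, Q2, Q3, Q4, Q5, Q6, Q7} — that's every element, so 0 are uncovered.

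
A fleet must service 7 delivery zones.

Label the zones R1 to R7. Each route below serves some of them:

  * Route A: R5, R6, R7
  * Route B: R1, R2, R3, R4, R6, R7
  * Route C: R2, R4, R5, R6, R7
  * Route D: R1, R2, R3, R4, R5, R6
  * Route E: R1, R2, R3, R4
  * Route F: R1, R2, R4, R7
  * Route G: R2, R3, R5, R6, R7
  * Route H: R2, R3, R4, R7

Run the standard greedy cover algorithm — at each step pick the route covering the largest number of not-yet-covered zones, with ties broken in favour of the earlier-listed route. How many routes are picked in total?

Greedy: pick B (covers 6 new) → pick A (covers 1 new). Total picks: 2.

2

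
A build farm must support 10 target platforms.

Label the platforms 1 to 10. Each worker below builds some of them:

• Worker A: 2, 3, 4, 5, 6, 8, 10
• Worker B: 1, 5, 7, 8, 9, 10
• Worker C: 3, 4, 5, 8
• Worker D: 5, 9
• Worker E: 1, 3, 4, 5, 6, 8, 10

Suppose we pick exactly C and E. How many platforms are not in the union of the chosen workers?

Union of C, E = {1, 3, 4, 5, 6, 8, 10}.
Not covered: 2, 7, 9 — 3 platforms.

3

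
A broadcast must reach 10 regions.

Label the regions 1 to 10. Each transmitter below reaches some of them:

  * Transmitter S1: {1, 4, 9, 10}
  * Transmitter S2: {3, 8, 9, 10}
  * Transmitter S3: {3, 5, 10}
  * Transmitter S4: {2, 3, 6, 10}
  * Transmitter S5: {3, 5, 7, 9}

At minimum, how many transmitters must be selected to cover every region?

Take {S1, S2, S4, S5}. Their union is {1, 2, 3, 4, 5, 6, 7, 8, 9, 10}, which is all 10 regions.
Only S2 contains 8, so S2 is forced; the remaining 6 regions need at least 3 more transmitters (each remaining transmitter adds at most 2) — so at least 4 transmitters are needed, and 4 is optimal.

4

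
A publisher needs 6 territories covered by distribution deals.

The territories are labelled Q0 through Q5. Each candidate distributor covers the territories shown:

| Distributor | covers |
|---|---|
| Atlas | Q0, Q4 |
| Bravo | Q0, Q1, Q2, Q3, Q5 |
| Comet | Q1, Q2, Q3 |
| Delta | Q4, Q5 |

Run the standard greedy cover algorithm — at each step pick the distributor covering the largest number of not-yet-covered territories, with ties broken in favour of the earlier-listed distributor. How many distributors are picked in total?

Greedy: pick Bravo (covers 5 new) → pick Atlas (covers 1 new). Total picks: 2.

2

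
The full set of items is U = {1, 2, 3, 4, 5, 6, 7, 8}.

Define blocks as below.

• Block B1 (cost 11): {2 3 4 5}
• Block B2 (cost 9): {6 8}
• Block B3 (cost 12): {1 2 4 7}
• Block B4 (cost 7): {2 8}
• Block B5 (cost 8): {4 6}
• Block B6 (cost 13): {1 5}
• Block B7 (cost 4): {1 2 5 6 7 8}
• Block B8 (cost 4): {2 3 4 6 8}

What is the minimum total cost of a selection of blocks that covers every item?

B7, B8 together cover every item (B7 ∪ B8 = {1, 2, 3, 4, 5, 6, 7, 8}); total cost 4 + 4 = 8.
No covering selection has total cost below 8.

8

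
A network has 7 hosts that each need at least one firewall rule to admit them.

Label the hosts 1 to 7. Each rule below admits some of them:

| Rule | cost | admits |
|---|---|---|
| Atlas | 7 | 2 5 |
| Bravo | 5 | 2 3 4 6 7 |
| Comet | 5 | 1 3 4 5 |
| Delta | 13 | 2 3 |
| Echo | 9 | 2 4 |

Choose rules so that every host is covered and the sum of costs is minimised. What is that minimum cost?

10

Bravo, Comet together cover every host (Bravo ∪ Comet = {1, 2, 3, 4, 5, 6, 7}); total cost 5 + 5 = 10.
No covering selection has total cost below 10.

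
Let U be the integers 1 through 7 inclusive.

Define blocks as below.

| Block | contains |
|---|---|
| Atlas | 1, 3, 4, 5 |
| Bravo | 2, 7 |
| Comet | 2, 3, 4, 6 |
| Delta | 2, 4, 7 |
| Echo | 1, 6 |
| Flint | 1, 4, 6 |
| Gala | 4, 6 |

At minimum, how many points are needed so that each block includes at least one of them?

3

Take H = {1, 2, 6}. Each listed block contains at least one of these, so H is a hitting set of size 3.
No choice of 2 points meets every block, so 3 is the minimum.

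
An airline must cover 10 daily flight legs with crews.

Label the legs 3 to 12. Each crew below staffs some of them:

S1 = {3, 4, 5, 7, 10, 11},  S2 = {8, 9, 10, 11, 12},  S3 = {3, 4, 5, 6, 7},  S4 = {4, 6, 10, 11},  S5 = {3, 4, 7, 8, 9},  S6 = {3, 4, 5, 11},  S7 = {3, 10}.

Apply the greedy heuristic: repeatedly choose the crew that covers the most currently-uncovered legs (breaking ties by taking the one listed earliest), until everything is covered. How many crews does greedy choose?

Greedy: pick S1 (covers 6 new) → pick S2 (covers 3 new) → pick S3 (covers 1 new). Total picks: 3.
(The true minimum cover uses only 2 crews, so greedy is not optimal here.)

3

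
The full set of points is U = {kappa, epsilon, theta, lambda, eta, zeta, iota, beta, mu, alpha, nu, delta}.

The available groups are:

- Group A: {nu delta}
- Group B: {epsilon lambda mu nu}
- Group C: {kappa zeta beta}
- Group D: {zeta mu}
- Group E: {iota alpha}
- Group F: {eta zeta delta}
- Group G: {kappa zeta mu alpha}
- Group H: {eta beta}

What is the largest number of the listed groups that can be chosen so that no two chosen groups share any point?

4

A, D, E, H are pairwise disjoint (A={nu,delta}; D={zeta,mu}; E={iota,alpha}; H={eta,beta}).
Every remaining group overlaps one of these, and no 5 of the listed groups are pairwise disjoint, so 4 is the maximum.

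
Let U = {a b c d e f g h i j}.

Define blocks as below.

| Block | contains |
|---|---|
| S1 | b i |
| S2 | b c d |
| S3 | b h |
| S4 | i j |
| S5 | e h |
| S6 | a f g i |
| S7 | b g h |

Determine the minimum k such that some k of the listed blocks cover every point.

4

S2 and S4 and S5 and S6 together: S2 ∪ S4 ∪ S5 ∪ S6 = {a, b, c, d, e, f, g, h, i, j} — every point is covered.
Only S4 contains j, so S4 is forced; the remaining 8 points need at least 3 more blocks (each remaining block adds at most 3) — so at least 4 blocks are needed, and 4 is optimal.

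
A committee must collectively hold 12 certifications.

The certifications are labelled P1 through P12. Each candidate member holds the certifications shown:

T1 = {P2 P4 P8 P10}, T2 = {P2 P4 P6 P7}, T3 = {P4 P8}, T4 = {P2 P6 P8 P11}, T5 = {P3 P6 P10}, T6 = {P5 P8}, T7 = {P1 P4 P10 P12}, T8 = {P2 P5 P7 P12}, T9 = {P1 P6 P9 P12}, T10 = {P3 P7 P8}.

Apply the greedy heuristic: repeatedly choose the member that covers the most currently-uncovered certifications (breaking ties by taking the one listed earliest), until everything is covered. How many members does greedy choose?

5

Greedy: pick T1 (covers 4 new) → pick T9 (covers 4 new) → pick T8 (covers 2 new) → pick T4 (covers 1 new) → pick T5 (covers 1 new). Total picks: 5.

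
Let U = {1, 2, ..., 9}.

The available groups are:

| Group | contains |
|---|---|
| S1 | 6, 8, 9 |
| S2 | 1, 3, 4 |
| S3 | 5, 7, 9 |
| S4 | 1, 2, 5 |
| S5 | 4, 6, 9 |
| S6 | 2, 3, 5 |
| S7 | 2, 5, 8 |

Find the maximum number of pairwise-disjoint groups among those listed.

S5, S7 are pairwise disjoint (S5={4,6,9}; S7={2,5,8}).
Every remaining group overlaps one of these, and no 3 of the listed groups are pairwise disjoint, so 2 is the maximum.

2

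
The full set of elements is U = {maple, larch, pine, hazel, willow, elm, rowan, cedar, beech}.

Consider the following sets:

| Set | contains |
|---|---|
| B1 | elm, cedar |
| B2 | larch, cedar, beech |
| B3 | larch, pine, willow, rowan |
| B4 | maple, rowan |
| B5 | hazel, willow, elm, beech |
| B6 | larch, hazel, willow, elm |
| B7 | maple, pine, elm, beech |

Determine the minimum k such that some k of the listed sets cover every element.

4

Take {B2, B4, B5, B7}. Their union is {maple, larch, pine, hazel, willow, elm, rowan, cedar, beech}, which is all 9 elements.
No 3 of the 7 sets cover everything (all 35 combinations miss at least one element), so 4 is optimal.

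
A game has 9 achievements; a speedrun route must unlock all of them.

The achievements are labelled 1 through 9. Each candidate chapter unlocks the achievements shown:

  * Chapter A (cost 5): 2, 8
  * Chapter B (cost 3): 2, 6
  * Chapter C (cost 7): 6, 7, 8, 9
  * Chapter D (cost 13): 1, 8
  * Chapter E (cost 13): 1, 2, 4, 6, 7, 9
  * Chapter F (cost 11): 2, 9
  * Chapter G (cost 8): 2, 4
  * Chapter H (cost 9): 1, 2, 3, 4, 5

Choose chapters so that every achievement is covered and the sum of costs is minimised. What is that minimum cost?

16

C, H together cover every achievement (C ∪ H = {1, 2, 3, 4, 5, 6, 7, 8, 9}); total cost 7 + 9 = 16.
The greedy pick B, H, C costs 19; no covering selection beats 16.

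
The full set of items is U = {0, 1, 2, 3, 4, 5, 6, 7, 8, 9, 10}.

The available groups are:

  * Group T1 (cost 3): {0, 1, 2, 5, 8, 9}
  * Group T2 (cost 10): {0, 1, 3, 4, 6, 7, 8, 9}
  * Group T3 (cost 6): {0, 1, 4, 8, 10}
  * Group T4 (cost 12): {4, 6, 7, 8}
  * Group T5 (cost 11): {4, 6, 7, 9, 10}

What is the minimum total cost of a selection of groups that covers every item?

19

T1, T2, T3 together cover every item (T1 ∪ T2 ∪ T3 = {0, 1, 2, 3, 4, 5, 6, 7, 8, 9, 10}); total cost 3 + 10 + 6 = 19.
No covering selection has total cost below 19.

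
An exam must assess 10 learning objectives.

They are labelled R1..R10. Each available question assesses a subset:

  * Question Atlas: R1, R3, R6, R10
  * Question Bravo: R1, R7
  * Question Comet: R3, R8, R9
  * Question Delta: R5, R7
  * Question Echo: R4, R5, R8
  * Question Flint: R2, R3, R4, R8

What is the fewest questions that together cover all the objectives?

Atlas and Comet and Delta and Flint together: Atlas ∪ Comet ∪ Delta ∪ Flint = {R1, R2, R3, R4, R5, R6, R7, R8, R9, R10} — every objective is covered.
Only Comet contains R9, so Comet is forced; the remaining 7 objectives need at least 3 more questions (each remaining question adds at most 3) — so at least 4 questions are needed, and 4 is optimal.

4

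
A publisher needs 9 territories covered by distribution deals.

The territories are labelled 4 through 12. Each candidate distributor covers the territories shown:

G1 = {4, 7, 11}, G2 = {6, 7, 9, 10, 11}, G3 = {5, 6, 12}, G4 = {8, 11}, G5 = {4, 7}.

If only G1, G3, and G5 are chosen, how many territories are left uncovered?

Union of G1, G3, G5 = {4, 5, 6, 7, 11, 12}.
Not covered: 8, 9, 10 — 3 territories.

3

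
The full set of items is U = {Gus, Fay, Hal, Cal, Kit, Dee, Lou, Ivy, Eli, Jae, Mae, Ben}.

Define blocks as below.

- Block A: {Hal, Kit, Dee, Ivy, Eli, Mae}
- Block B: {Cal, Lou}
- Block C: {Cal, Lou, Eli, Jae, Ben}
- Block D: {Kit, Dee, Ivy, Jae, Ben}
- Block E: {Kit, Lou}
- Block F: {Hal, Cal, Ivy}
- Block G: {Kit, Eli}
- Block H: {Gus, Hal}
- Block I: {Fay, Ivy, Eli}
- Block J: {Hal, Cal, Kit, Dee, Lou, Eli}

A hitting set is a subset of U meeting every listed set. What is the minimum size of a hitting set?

Take T = {Hal, Kit, Lou, Ivy}. Each listed block contains at least one of these, so T is a hitting set of size 4.
No choice of 3 items meets every block, so 4 is the minimum.

4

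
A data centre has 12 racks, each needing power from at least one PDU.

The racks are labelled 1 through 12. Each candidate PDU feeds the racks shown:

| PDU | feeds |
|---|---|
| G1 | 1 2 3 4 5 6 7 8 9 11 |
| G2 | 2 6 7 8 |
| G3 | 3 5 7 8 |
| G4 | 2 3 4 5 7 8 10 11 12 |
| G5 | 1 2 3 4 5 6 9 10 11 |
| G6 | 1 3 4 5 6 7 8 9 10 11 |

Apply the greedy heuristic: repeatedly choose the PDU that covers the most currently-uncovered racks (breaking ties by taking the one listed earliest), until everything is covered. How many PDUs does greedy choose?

2

Greedy: pick G1 (covers 10 new) → pick G4 (covers 2 new). Total picks: 2.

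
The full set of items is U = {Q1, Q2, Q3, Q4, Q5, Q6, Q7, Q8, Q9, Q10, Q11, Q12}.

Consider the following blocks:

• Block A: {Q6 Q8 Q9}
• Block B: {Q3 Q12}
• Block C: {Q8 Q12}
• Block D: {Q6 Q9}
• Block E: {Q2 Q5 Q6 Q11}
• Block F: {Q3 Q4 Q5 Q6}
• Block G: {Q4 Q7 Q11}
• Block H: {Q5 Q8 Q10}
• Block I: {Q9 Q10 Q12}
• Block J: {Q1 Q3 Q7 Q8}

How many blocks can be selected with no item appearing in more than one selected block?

4

B, D, G, H are pairwise disjoint (B={Q3,Q12}; D={Q6,Q9}; G={Q4,Q7,Q11}; H={Q5,Q8,Q10}).
Every remaining block overlaps one of these, and no 5 of the listed blocks are pairwise disjoint, so 4 is the maximum.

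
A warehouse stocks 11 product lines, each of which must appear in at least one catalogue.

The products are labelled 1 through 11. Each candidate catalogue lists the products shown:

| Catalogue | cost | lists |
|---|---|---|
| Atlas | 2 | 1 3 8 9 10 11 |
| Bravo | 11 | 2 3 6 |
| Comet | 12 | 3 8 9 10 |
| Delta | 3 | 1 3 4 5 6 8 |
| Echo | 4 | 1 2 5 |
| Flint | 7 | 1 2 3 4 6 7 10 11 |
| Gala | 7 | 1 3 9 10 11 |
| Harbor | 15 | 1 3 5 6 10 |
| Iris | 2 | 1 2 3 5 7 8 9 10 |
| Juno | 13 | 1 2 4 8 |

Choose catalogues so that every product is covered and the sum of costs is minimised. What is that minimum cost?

Atlas, Delta, Iris together cover every product (Atlas ∪ Delta ∪ Iris = {1, 2, 3, 4, 5, 6, 7, 8, 9, 10, 11}); total cost 2 + 3 + 2 = 7.
No covering selection has total cost below 7.

7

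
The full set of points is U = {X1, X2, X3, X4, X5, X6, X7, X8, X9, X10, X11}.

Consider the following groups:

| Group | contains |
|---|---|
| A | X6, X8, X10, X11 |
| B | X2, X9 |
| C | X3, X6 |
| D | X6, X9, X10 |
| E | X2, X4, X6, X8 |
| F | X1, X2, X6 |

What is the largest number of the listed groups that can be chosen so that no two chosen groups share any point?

2

A, B are pairwise disjoint (A={X6,X8,X10,X11}; B={X2,X9}).
Every remaining group overlaps one of these, and no 3 of the listed groups are pairwise disjoint, so 2 is the maximum.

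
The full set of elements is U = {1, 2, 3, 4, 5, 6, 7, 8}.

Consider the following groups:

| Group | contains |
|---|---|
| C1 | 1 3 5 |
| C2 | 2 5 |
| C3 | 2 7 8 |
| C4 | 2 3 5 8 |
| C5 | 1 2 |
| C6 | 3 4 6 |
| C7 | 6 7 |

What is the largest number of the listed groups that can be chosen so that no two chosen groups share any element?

C2, C7 are pairwise disjoint (C2={2,5}; C7={6,7}).
Every remaining group overlaps one of these, and no 3 of the listed groups are pairwise disjoint, so 2 is the maximum.

2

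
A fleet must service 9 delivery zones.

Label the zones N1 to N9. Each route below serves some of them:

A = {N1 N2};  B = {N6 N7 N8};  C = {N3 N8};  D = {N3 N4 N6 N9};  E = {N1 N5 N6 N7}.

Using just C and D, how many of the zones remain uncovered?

Union of C, D = {N3, N4, N6, N8, N9}.
Not covered: N1, N2, N5, N7 — 4 zones.

4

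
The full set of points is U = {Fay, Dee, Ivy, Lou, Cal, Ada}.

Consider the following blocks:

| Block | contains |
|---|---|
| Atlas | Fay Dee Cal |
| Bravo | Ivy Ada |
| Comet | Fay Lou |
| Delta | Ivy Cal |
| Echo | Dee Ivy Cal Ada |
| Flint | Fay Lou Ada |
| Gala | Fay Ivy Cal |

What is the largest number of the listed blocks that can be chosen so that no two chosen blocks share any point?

Atlas, Bravo are pairwise disjoint (Atlas={Fay,Dee,Cal}; Bravo={Ivy,Ada}).
Every remaining block overlaps one of these, and no 3 of the listed blocks are pairwise disjoint, so 2 is the maximum.

2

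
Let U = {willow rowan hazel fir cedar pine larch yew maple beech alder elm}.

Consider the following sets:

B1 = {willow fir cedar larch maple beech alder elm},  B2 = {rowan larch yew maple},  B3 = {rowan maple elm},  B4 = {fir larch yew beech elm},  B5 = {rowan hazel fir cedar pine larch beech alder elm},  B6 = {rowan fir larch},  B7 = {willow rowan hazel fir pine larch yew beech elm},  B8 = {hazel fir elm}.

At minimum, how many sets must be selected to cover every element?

2

B1 and B7 together: B1 ∪ B7 = {willow, rowan, hazel, fir, cedar, pine, larch, yew, maple, beech, alder, elm} — every element is covered.
No single set has all 12 elements (the largest, B5, has 9), so 2 is optimal.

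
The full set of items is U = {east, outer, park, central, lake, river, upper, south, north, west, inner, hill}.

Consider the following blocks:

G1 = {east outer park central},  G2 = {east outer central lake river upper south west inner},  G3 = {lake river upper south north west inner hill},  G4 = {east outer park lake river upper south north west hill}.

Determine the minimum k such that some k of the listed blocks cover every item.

2

Take {G1, G3}. Their union is {east, outer, park, central, lake, river, upper, south, north, west, inner, hill}, which is all 12 items.
No single block has all 12 items (the largest, G4, has 10), so 2 is optimal.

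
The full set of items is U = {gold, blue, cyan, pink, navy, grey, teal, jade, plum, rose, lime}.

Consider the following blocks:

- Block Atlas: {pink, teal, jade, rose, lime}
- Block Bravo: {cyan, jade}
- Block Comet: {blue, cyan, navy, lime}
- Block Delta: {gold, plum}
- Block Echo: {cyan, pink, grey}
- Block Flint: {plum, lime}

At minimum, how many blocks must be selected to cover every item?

Atlas and Comet and Delta and Echo together: Atlas ∪ Comet ∪ Delta ∪ Echo = {gold, blue, cyan, pink, navy, grey, teal, jade, plum, rose, lime} — every item is covered.
No 3 of the 6 blocks cover everything (all 20 combinations miss at least one item), so 4 is optimal.

4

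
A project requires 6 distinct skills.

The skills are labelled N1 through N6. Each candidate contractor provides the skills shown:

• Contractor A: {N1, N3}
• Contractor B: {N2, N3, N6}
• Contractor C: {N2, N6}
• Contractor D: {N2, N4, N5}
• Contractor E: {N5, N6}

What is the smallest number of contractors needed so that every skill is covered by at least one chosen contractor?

3

A and B and D together: A ∪ B ∪ D = {N1, N2, N3, N4, N5, N6} — every skill is covered.
Only A contains N1, so A is forced; the remaining 4 skills need at least 2 more contractors (each remaining contractor adds at most 3) — so at least 3 contractors are needed, and 3 is optimal.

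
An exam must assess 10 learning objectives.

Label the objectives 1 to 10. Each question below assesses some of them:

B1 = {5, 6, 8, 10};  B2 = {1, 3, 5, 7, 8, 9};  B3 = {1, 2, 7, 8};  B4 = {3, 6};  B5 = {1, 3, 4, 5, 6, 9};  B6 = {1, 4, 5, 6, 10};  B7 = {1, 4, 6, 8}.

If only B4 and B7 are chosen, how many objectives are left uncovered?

5

Union of B4, B7 = {1, 3, 4, 6, 8}.
Not covered: 2, 5, 7, 9, 10 — 5 objectives.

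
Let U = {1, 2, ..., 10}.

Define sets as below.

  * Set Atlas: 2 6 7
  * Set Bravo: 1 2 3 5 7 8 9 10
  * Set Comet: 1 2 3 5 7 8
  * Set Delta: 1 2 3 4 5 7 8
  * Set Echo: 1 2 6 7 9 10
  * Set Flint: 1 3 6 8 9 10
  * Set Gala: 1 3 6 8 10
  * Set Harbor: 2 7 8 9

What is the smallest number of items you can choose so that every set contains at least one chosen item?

2

Take H = {6, 7}. Each listed set contains at least one of these, so H is a hitting set of size 2.
No single item lies in every set, so at least 2 are needed and 2 is optimal.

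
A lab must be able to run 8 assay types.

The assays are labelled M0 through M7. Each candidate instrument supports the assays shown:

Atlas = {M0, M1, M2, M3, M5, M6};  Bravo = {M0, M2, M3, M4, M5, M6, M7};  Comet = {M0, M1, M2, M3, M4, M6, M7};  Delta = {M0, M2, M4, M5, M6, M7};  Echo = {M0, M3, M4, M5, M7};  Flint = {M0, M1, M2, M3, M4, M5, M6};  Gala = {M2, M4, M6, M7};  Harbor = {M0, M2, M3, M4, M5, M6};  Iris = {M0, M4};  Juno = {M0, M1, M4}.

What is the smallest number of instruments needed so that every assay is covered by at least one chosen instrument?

Take {Comet, Harbor}. Their union is {M0, M1, M2, M3, M4, M5, M6, M7}, which is all 8 assays.
No single instrument has all 8 assays (the largest, Bravo, has 7), so 2 is optimal.

2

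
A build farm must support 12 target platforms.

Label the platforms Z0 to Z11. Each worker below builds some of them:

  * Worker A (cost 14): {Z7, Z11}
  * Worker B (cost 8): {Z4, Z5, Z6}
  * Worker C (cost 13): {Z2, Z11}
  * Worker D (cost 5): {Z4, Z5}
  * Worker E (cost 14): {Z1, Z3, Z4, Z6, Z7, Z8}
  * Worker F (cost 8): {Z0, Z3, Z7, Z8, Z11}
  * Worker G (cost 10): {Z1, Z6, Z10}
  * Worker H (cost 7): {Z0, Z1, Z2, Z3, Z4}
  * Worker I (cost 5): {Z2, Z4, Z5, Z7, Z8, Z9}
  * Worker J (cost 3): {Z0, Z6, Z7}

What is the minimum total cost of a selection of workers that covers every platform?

23

F, G, I together cover every platform (F ∪ G ∪ I = {Z0, Z1, Z2, Z3, Z4, Z5, Z6, Z7, Z8, Z9, Z10, Z11}); total cost 8 + 10 + 5 = 23.
The greedy pick I, J, H, F, G costs 33; no covering selection beats 23.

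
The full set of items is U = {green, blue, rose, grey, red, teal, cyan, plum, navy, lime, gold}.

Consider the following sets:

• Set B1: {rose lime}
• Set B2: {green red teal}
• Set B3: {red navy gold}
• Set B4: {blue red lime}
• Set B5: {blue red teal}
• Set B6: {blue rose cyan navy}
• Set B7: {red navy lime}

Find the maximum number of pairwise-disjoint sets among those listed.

B1, B5 are pairwise disjoint (B1={rose,lime}; B5={blue,red,teal}).
Every remaining set overlaps one of these, and no 3 of the listed sets are pairwise disjoint, so 2 is the maximum.

2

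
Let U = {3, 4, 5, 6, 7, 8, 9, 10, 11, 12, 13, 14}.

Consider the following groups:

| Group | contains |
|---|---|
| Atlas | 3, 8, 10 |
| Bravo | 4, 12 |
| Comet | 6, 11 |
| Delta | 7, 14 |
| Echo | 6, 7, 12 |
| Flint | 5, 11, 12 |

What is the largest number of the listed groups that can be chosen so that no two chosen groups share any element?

Atlas, Bravo, Comet, Delta are pairwise disjoint (Atlas={3,8,10}; Bravo={4,12}; Comet={6,11}; Delta={7,14}).
Every remaining group overlaps one of these, and no 5 of the listed groups are pairwise disjoint, so 4 is the maximum.

4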